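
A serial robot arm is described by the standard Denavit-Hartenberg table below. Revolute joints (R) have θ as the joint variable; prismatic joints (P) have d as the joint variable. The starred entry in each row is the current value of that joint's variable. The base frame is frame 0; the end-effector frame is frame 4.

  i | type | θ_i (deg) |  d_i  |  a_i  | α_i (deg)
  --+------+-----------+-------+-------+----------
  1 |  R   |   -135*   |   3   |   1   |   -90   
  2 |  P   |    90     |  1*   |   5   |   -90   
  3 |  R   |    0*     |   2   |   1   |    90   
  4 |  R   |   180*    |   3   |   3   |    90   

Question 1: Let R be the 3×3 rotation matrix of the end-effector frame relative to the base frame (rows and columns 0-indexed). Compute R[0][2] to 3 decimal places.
End-effector z-axis (col 2 of R) = (0.7071,0.7071,-0.0000)
R[0][2] = 0.7071

0.707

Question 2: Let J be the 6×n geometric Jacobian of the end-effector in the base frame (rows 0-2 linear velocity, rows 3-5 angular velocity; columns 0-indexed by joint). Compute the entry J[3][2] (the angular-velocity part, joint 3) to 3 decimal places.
axis z_2 = (0.7071,0.7071,-0.0000); lever o_n−o_2 = (3.5355,-0.7071,2.0000)
cross product → J_v[:, 2] = (1.4142,-1.4142,-3.0000)
J_ω[:, 2] = z_2
entry J[3][2] = 0.7071

0.707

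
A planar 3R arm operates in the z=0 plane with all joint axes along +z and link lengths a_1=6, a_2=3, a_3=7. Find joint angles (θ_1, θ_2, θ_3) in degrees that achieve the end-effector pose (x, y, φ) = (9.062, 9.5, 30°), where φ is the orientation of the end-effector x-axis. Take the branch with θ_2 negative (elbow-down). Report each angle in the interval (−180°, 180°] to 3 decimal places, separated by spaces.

wrist centre = target − a_3·(cos φ, sin φ) = (2.9998, 6.0000)
cos θ_2 = (44.9989−6²−3²)/(2·6·3) = -0.0000; θ_2 = -90.0017° (elbow-down)
β = atan2(6.0000,2.9998) = 63.4363°; ψ = atan2(-3.0000,5.9999) = -26.5654°
θ_1 = β − ψ = 90.0017°
θ_3 = φ − θ_1 − θ_2 = 30.0000° (wrapped to (-180°,180°])

90.002 -90.002 30.000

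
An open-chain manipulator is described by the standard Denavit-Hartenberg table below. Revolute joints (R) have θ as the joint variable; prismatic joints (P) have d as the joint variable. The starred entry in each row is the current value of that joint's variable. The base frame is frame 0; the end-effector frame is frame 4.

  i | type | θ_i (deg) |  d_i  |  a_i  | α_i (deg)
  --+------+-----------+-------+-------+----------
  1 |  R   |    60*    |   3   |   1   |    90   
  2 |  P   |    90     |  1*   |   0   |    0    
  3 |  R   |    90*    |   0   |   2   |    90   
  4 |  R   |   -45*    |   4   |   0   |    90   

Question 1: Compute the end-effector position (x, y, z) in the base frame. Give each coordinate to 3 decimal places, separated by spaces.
0.366 -1.366 7.000

after link 1: o_1 = (0.5000, 0.8660, 3.0000)
after link 2: o_2 = (1.3660, 0.3660, 3.0000)
after link 3: o_3 = (0.3660, -1.3660, 3.0000)
after link 4: o_4 = (0.3660, -1.3660, 7.0000)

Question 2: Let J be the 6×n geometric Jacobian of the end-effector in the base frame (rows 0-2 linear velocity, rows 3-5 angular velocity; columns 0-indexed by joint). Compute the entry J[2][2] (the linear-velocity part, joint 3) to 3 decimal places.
axis z_2 = (0.8660,-0.5000,0.0000); lever o_n−o_2 = (-1.0000,-1.7321,4.0000)
cross product → J_v[:, 2] = (-2.0000,-3.4641,-2.0000)
J_ω[:, 2] = z_2
entry J[2][2] = -2.0000

-2.000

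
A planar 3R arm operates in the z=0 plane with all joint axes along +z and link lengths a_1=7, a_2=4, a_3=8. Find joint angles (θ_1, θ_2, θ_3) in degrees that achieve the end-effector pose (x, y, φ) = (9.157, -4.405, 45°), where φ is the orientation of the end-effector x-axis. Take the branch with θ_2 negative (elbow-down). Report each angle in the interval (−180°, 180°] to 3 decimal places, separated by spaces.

-59.995 -30.011 135.006

wrist centre = target − a_3·(cos φ, sin φ) = (3.5001, -10.0619)
cos θ_2 = (113.4919−7²−4²)/(2·7·4) = 0.8659; θ_2 = -30.0112° (elbow-down)
β = atan2(-10.0619,3.5001) = -70.8191°; ψ = atan2(-2.0007,10.4637) = -10.8244°
θ_1 = β − ψ = -59.9947°
θ_3 = φ − θ_1 − θ_2 = 135.0059° (wrapped to (-180°,180°])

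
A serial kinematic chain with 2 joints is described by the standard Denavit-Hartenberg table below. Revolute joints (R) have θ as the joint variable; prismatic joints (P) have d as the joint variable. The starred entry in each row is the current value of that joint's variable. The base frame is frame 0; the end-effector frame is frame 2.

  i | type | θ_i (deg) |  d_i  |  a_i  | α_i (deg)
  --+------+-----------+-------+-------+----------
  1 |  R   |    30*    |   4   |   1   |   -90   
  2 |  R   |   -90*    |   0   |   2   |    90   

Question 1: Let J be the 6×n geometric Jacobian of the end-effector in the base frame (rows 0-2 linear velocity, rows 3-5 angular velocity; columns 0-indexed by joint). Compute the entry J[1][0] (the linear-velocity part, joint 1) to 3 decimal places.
axis z_0 = ẑ; lever o_n−o_0 = (0.8660,0.5000,6.0000)
cross product → J_v[:, 0] = (-0.5000,0.8660,0.0000)
J_ω[:, 0] = z_0
entry J[1][0] = 0.8660

0.866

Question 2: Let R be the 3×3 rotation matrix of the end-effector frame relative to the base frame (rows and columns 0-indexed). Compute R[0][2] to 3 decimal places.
-0.866

End-effector z-axis (col 2 of R) = (-0.8660,-0.5000,0.0000)
R[0][2] = -0.8660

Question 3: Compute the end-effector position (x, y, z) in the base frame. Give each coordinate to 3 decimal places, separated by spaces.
0.866 0.500 6.000

after link 1: o_1 = (0.8660, 0.5000, 4.0000)
after link 2: o_2 = (0.8660, 0.5000, 6.0000)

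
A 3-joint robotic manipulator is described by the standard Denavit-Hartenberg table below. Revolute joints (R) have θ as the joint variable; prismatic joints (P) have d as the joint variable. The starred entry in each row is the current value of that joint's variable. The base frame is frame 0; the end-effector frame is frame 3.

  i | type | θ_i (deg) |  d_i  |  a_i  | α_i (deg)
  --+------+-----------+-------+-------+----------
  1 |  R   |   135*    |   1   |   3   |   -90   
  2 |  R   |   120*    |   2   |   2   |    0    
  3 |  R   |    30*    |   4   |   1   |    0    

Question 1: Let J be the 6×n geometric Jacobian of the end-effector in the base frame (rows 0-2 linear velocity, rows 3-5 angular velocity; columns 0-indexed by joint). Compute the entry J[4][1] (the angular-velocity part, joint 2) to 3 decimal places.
axis z_1 = (-0.7071,-0.7071,0.0000); lever o_n−o_1 = (-2.9232,-5.5621,-2.2321)
cross product → J_v[:, 1] = (1.5783,-1.5783,1.8660)
J_ω[:, 1] = z_1
entry J[4][1] = -0.7071

-0.707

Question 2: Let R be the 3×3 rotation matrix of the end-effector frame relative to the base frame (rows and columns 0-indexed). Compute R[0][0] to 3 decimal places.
End-effector x-axis (col 0 of R) = (0.6124,-0.6124,-0.5000)
R[0][0] = 0.6124

0.612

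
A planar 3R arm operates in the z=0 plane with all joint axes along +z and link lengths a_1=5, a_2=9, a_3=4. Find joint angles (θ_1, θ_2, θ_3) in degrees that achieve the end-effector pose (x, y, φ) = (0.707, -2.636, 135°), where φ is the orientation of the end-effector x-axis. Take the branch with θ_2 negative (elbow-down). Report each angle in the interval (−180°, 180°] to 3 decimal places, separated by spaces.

wrist centre = target − a_3·(cos φ, sin φ) = (3.5354, -5.4644)
cos θ_2 = (42.3592−5²−9²)/(2·5·9) = -0.7071; θ_2 = -135.0011° (elbow-down)
β = atan2(-5.4644,3.5354) = -57.0976°; ψ = atan2(-6.3638,-1.3641) = -102.0982°
θ_1 = β − ψ = 45.0006°
θ_3 = φ − θ_1 − θ_2 = -134.9996° (wrapped to (-180°,180°])

45.001 -135.001 -135.000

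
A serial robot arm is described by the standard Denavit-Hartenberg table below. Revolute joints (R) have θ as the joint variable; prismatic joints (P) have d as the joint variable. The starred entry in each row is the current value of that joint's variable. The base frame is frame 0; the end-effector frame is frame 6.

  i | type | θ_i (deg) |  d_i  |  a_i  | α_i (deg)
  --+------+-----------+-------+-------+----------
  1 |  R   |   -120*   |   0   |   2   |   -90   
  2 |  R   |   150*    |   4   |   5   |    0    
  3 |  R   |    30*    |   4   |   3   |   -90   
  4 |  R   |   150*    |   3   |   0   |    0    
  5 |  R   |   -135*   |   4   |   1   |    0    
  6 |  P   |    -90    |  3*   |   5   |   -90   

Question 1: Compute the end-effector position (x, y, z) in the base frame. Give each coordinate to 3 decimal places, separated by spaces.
14.682 0.288 7.500

after link 1: o_1 = (-1.0000, -1.7321, 0.0000)
after link 2: o_2 = (4.6292, 0.0179, -2.5000)
after link 3: o_3 = (9.5933, 0.6160, -2.5000)
after link 4: o_4 = (9.5933, 0.6160, 0.5000)
after link 5: o_5 = (9.8521, 1.5820, 4.5000)
after link 6: o_6 = (14.6817, 0.2879, 7.5000)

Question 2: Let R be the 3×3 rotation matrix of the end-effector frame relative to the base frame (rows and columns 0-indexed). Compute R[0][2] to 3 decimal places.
End-effector z-axis (col 2 of R) = (0.2588,0.9659,0.0000)
R[0][2] = 0.2588

0.259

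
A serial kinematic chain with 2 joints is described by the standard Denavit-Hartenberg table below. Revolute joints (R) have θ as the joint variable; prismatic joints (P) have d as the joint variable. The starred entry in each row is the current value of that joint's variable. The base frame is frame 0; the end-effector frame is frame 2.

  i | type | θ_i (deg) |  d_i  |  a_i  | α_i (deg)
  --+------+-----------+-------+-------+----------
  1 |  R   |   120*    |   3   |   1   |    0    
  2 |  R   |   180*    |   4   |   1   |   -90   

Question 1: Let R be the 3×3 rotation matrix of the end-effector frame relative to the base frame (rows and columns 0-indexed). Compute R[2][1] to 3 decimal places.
End-effector y-axis (col 1 of R) = (0.0000,0.0000,-1.0000)
R[2][1] = -1.0000

-1.000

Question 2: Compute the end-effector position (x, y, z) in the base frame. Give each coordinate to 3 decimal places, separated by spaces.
-0.000 -0.000 7.000

after link 1: o_1 = (-0.5000, 0.8660, 3.0000)
after link 2: o_2 = (-0.0000, -0.0000, 7.0000)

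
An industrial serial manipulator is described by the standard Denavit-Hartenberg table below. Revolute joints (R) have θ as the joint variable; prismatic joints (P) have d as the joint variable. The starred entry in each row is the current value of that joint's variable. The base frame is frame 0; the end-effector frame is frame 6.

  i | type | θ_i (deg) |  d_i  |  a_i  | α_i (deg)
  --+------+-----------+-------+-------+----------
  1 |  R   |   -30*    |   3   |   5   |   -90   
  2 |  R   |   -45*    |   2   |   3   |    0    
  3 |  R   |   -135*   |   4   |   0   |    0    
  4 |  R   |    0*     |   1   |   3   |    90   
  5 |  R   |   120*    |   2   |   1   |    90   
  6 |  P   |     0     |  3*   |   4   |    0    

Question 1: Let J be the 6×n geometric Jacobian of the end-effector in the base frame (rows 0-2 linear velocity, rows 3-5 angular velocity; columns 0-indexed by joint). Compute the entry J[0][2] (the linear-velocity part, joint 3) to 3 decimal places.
-1.732

axis z_2 = (0.5000,0.8660,0.0000); lever o_n−o_2 = (2.7321,10.9282,-2.0000)
cross product → J_v[:, 2] = (-1.7321,1.0000,3.0981)
J_ω[:, 2] = z_2
entry J[0][2] = -1.7321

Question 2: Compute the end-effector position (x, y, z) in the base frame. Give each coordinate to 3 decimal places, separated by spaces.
after link 1: o_1 = (4.3301, -2.5000, 3.0000)
after link 2: o_2 = (7.1672, -1.8286, 5.1213)
after link 3: o_3 = (9.1672, 1.6355, 5.1213)
after link 4: o_4 = (7.0692, 4.0015, 5.1213)
after link 5: o_5 = (7.9352, 4.5015, 3.1213)
after link 6: o_6 = (9.8993, 9.0996, 3.1213)

9.899 9.100 3.121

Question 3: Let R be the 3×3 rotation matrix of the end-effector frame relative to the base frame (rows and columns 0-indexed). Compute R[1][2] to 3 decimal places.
0.866

End-effector z-axis (col 2 of R) = (-0.5000,0.8660,0.0000)
R[1][2] = 0.8660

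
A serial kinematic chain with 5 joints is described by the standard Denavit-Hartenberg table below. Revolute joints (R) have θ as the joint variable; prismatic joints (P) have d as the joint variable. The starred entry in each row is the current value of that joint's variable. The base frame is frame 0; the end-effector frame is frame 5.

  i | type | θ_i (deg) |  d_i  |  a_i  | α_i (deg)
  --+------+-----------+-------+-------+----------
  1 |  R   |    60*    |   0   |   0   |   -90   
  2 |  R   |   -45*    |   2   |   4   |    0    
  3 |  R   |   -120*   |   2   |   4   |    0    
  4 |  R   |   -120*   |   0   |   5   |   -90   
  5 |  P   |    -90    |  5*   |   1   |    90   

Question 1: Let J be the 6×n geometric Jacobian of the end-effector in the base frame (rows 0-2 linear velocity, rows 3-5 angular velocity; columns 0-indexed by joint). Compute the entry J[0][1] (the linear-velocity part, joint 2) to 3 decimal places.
-1.130

axis z_1 = (-0.8660,0.5000,0.0000); lever o_n−o_1 = (-6.6155,-1.4584,-2.2600)
cross product → J_v[:, 1] = (-1.1300,-1.9572,4.5708)
J_ω[:, 1] = z_1
entry J[0][1] = -1.1300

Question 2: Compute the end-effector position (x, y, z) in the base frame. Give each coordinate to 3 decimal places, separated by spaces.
-6.616 -1.458 -2.260

after link 1: o_1 = (0.0000, 0.0000, 0.0000)
after link 2: o_2 = (-0.3178, 3.4495, 2.8284)
after link 3: o_3 = (-3.9817, 1.1034, 3.8637)
after link 4: o_4 = (-3.3347, 2.2241, -0.9659)
after link 5: o_5 = (-6.6155, -1.4584, -2.2600)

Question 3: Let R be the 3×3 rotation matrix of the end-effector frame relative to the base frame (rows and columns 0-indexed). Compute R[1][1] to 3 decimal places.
End-effector y-axis (col 1 of R) = (-0.4830,-0.8365,-0.2588)
R[1][1] = -0.8365

-0.837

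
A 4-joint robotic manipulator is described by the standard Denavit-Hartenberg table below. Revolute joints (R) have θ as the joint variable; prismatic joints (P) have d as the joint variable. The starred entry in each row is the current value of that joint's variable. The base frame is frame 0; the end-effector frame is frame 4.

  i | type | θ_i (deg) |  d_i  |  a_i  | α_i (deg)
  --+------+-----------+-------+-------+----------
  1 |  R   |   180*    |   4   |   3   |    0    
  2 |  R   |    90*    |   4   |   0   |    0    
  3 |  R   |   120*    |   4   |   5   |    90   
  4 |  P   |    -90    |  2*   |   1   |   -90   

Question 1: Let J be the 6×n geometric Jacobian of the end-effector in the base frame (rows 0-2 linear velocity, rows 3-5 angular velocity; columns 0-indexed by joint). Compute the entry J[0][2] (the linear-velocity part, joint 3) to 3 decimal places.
axis z_2 = (0.0000,0.0000,1.0000); lever o_n−o_2 = (5.3301,0.7679,3.0000)
cross product → J_v[:, 2] = (-0.7679,5.3301,0.0000)
J_ω[:, 2] = z_2
entry J[0][2] = -0.7679

-0.768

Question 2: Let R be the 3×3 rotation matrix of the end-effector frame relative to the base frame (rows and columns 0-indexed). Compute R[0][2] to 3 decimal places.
0.866

End-effector z-axis (col 2 of R) = (0.8660,0.5000,0.0000)
R[0][2] = 0.8660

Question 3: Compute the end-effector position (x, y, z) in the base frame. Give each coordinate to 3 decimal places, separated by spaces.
2.330 0.768 11.000

after link 1: o_1 = (-3.0000, 0.0000, 4.0000)
after link 2: o_2 = (-3.0000, 0.0000, 8.0000)
after link 3: o_3 = (1.3301, 2.5000, 12.0000)
after link 4: o_4 = (2.3301, 0.7679, 11.0000)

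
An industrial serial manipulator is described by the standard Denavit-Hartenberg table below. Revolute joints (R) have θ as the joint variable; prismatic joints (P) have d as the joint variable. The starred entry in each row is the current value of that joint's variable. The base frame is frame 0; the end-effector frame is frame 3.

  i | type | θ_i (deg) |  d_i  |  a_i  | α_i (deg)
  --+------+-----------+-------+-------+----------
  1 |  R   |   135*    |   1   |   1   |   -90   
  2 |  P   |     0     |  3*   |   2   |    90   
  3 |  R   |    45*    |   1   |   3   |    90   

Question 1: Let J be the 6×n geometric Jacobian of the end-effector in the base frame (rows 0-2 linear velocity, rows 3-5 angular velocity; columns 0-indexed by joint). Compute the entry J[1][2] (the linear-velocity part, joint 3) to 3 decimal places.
-3.000

axis z_2 = (0.0000,0.0000,1.0000); lever o_n−o_2 = (-3.0000,0.0000,1.0000)
cross product → J_v[:, 2] = (-0.0000,-3.0000,0.0000)
J_ω[:, 2] = z_2
entry J[1][2] = -3.0000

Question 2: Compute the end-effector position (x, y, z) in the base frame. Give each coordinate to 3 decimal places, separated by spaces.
after link 1: o_1 = (-0.7071, 0.7071, 1.0000)
after link 2: o_2 = (-4.2426, 0.0000, 1.0000)
after link 3: o_3 = (-7.2426, 0.0000, 2.0000)

-7.243 0.000 2.000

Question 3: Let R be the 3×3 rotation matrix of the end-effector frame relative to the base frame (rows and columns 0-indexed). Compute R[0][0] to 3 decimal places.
-1.000

End-effector x-axis (col 0 of R) = (-1.0000,0.0000,0.0000)
R[0][0] = -1.0000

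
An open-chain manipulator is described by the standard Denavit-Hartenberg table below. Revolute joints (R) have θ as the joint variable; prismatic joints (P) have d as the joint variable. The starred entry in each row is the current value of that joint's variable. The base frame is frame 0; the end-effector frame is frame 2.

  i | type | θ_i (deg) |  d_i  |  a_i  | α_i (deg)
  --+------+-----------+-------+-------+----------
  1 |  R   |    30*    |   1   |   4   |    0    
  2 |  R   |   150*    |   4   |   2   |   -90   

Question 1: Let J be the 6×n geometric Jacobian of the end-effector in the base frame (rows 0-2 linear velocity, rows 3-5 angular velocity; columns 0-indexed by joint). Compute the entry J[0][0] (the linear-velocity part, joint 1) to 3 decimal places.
-2.000

axis z_0 = ẑ; lever o_n−o_0 = (1.4641,2.0000,5.0000)
cross product → J_v[:, 0] = (-2.0000,1.4641,0.0000)
J_ω[:, 0] = z_0
entry J[0][0] = -2.0000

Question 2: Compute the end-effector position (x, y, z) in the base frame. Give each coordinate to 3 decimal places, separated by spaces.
1.464 2.000 5.000

after link 1: o_1 = (3.4641, 2.0000, 1.0000)
after link 2: o_2 = (1.4641, 2.0000, 5.0000)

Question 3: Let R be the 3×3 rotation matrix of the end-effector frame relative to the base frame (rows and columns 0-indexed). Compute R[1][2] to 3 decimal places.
End-effector z-axis (col 2 of R) = (0.0000,-1.0000,0.0000)
R[1][2] = -1.0000

-1.000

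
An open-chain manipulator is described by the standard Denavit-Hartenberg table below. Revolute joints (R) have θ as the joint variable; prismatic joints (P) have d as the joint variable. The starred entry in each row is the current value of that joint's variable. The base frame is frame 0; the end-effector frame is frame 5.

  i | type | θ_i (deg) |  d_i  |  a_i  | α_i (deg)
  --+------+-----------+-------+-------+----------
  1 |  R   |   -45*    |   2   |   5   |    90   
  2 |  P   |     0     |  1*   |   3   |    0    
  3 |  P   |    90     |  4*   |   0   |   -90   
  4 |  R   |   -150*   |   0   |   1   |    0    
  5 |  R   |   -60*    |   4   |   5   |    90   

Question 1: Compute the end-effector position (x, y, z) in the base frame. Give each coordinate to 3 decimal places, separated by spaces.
0.707 -4.950 -3.196

after link 1: o_1 = (3.5355, -3.5355, 2.0000)
after link 2: o_2 = (4.9497, -6.3640, 2.0000)
after link 3: o_3 = (2.1213, -9.1924, 2.0000)
after link 4: o_4 = (1.7678, -9.5459, 1.1340)
after link 5: o_5 = (0.7071, -4.9497, -3.1962)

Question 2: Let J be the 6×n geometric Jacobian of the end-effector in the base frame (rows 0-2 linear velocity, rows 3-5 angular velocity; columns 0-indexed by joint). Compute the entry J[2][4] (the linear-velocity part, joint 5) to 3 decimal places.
-2.500

axis z_4 = (-0.7071,0.7071,0.0000); lever o_n−o_4 = (-1.0607,4.5962,-4.3301)
cross product → J_v[:, 4] = (-3.0619,-3.0619,-2.5000)
J_ω[:, 4] = z_4
entry J[2][4] = -2.5000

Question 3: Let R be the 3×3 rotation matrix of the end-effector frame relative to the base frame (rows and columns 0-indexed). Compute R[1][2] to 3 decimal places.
End-effector z-axis (col 2 of R) = (0.6124,0.6124,0.5000)
R[1][2] = 0.6124

0.612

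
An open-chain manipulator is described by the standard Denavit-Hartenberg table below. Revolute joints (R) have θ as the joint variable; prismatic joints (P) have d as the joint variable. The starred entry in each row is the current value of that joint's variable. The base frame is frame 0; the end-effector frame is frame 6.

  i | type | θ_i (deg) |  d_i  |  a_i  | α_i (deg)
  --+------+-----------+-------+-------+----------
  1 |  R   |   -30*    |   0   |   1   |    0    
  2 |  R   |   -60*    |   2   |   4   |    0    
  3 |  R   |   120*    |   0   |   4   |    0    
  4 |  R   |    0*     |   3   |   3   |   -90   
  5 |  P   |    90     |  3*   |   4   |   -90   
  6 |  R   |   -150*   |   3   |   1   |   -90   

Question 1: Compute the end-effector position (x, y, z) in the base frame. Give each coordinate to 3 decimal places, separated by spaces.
after link 1: o_1 = (0.8660, -0.5000, 0.0000)
after link 2: o_2 = (0.8660, -4.5000, 2.0000)
after link 3: o_3 = (4.3301, -2.5000, 2.0000)
after link 4: o_4 = (6.9282, -1.0000, 5.0000)
after link 5: o_5 = (5.4282, 1.5981, 1.0000)
after link 6: o_6 = (2.5801, 0.5311, 1.8660)

2.580 0.531 1.866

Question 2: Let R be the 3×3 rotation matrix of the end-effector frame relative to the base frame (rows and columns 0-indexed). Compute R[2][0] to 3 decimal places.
0.866

End-effector x-axis (col 0 of R) = (-0.2500,0.4330,0.8660)
R[2][0] = 0.8660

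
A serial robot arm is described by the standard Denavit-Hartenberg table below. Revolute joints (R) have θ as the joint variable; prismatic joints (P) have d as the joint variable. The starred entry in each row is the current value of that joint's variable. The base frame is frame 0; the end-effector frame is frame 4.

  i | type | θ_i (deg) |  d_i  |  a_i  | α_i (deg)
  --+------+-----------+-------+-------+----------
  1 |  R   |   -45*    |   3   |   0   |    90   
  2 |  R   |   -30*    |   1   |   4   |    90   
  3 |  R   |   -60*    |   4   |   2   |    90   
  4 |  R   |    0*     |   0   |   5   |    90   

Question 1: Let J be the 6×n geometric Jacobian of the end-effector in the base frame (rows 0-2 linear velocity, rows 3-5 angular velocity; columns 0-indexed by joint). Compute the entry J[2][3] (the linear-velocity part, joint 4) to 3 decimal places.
-4.330

axis z_3 = (-0.1768,0.8839,0.4330); lever o_n−o_3 = (4.5928,1.5309,-1.2500)
cross product → J_v[:, 3] = (-1.7678,1.7678,-4.3301)
J_ω[:, 3] = z_3
entry J[2][3] = -4.3301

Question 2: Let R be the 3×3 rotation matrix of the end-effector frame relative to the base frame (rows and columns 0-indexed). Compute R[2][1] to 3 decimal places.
End-effector y-axis (col 1 of R) = (-0.1768,0.8839,0.4330)
R[2][1] = 0.4330

0.433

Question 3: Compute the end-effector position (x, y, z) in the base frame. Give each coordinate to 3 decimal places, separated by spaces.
6.758 0.401 -4.214

after link 1: o_1 = (0.0000, 0.0000, 3.0000)
after link 2: o_2 = (1.7424, -3.1566, 1.0000)
after link 3: o_3 = (2.1653, -1.1300, -2.9641)
after link 4: o_4 = (6.7581, 0.4009, -4.2141)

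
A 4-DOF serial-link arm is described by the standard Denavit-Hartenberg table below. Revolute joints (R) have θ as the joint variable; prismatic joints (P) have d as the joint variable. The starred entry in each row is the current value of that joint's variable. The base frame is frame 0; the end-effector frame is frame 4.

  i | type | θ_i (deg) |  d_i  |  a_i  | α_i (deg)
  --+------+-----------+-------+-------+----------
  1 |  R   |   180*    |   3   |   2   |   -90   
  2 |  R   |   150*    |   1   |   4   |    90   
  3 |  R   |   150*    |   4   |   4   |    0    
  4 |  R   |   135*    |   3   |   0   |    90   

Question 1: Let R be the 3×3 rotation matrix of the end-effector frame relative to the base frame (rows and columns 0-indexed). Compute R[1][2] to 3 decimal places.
0.259

End-effector z-axis (col 2 of R) = (-0.8365,0.2588,0.4830)
R[1][2] = 0.2588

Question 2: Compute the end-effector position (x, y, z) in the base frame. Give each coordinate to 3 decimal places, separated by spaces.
after link 1: o_1 = (-2.0000, 0.0000, 3.0000)
after link 2: o_2 = (1.4641, -1.0000, 1.0000)
after link 3: o_3 = (-3.5359, -3.0000, -0.7321)
after link 4: o_4 = (-5.0359, -3.0000, -3.3301)

-5.036 -3.000 -3.330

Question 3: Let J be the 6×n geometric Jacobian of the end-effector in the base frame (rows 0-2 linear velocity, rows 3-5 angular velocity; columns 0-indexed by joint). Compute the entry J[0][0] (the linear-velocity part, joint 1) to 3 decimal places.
axis z_0 = ẑ; lever o_n−o_0 = (-5.0359,-3.0000,-3.3301)
cross product → J_v[:, 0] = (3.0000,-5.0359,0.0000)
J_ω[:, 0] = z_0
entry J[0][0] = 3.0000

3.000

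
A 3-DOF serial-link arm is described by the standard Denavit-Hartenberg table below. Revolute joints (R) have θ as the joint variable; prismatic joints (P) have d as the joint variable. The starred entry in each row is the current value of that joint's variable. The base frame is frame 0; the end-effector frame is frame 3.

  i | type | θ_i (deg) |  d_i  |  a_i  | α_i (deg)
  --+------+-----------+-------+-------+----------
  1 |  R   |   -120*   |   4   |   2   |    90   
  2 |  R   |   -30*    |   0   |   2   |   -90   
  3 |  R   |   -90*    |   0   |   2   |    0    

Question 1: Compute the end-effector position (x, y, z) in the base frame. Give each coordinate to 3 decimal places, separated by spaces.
-3.598 -2.232 3.000

after link 1: o_1 = (-1.0000, -1.7321, 4.0000)
after link 2: o_2 = (-1.8660, -3.2321, 3.0000)
after link 3: o_3 = (-3.5981, -2.2321, 3.0000)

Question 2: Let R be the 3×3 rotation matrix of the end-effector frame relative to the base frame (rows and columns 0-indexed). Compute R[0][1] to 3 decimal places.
-0.433

End-effector y-axis (col 1 of R) = (-0.4330,-0.7500,-0.5000)
R[0][1] = -0.4330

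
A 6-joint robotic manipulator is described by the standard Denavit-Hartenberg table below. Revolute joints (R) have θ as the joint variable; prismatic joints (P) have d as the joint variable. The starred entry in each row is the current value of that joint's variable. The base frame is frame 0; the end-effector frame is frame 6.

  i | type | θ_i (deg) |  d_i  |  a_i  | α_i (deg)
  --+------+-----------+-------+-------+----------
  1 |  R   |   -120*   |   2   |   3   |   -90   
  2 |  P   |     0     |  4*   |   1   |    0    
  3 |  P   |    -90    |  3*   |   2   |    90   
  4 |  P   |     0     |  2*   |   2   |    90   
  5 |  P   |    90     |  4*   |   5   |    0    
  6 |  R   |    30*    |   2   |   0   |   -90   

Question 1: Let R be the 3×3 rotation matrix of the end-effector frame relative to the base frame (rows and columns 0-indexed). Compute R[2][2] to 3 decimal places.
-0.866

End-effector z-axis (col 2 of R) = (-0.2500,-0.4330,-0.8660)
R[2][2] = -0.8660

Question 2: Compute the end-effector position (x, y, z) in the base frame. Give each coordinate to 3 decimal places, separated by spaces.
2.366 2.098 6.000

after link 1: o_1 = (-1.5000, -2.5981, 2.0000)
after link 2: o_2 = (1.4641, -5.4641, 2.0000)
after link 3: o_3 = (4.0622, -6.9641, 4.0000)
after link 4: o_4 = (5.0622, -5.2321, 6.0000)
after link 5: o_5 = (4.0981, 1.0981, 6.0000)
after link 6: o_6 = (2.3660, 2.0981, 6.0000)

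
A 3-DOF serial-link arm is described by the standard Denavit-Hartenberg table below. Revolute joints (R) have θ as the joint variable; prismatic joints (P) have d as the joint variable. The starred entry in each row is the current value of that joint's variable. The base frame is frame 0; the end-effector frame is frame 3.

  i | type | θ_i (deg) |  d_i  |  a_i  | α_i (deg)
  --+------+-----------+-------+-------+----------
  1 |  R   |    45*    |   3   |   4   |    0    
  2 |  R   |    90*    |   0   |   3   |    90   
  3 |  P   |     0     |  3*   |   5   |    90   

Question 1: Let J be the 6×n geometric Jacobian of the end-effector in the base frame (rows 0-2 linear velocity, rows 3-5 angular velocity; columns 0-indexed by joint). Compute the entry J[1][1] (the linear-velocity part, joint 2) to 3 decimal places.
-3.536

axis z_1 = (0.0000,0.0000,1.0000); lever o_n−o_1 = (-3.5355,7.7782,0.0000)
cross product → J_v[:, 1] = (-7.7782,-3.5355,0.0000)
J_ω[:, 1] = z_1
entry J[1][1] = -3.5355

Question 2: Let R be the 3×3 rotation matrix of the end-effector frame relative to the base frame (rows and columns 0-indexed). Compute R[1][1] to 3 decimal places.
0.707

End-effector y-axis (col 1 of R) = (0.7071,0.7071,0.0000)
R[1][1] = 0.7071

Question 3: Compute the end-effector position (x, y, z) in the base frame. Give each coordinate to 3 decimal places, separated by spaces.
-0.707 10.607 3.000

after link 1: o_1 = (2.8284, 2.8284, 3.0000)
after link 2: o_2 = (0.7071, 4.9497, 3.0000)
after link 3: o_3 = (-0.7071, 10.6066, 3.0000)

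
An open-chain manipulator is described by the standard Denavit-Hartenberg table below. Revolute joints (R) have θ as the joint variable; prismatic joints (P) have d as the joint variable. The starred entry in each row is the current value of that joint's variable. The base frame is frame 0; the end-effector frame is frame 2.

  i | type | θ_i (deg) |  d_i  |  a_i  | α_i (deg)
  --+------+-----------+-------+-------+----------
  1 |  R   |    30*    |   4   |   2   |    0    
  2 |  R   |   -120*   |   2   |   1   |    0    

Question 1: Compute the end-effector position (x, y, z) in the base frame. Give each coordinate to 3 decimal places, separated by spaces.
after link 1: o_1 = (1.7321, 1.0000, 4.0000)
after link 2: o_2 = (1.7321, -0.0000, 6.0000)

1.732 -0.000 6.000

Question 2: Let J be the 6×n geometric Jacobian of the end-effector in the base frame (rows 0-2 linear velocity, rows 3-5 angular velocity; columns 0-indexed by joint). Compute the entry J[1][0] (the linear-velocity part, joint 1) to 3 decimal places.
axis z_0 = ẑ; lever o_n−o_0 = (1.7321,-0.0000,6.0000)
cross product → J_v[:, 0] = (0.0000,1.7321,-0.0000)
J_ω[:, 0] = z_0
entry J[1][0] = 1.7321

1.732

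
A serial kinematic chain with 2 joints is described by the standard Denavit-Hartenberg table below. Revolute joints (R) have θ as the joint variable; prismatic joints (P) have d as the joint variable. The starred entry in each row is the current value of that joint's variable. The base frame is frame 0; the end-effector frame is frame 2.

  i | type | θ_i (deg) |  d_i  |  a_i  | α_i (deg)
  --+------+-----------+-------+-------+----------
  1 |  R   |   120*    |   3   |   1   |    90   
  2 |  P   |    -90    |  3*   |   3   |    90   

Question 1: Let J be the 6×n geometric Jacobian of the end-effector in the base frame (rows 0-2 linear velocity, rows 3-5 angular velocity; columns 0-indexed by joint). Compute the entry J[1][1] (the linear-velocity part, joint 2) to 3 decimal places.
prismatic axis z_1 = (0.8660,0.5000,0.0000)
J_v[:, 1] = z_1; J_ω[:, 1] = (0,0,0)
entry J[1][1] = 0.5000

0.500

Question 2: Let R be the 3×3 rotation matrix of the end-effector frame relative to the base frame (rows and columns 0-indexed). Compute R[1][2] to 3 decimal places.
-0.866

End-effector z-axis (col 2 of R) = (0.5000,-0.8660,-0.0000)
R[1][2] = -0.8660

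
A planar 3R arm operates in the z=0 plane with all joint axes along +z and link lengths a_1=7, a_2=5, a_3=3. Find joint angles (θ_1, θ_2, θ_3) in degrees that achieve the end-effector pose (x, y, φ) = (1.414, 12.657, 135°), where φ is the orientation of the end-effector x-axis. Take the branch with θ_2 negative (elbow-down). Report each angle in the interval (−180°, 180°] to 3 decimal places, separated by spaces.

wrist centre = target − a_3·(cos φ, sin φ) = (3.5353, 10.5357)
cos θ_2 = (123.4990−7²−5²)/(2·7·5) = 0.7071; θ_2 = -44.9982° (elbow-down)
β = atan2(10.5357,3.5353) = 71.4505°; ψ = atan2(-3.5354,10.5356) = -18.5501°
θ_1 = β − ψ = 90.0006°
θ_3 = φ − θ_1 − θ_2 = 89.9976° (wrapped to (-180°,180°])

90.001 -44.998 89.998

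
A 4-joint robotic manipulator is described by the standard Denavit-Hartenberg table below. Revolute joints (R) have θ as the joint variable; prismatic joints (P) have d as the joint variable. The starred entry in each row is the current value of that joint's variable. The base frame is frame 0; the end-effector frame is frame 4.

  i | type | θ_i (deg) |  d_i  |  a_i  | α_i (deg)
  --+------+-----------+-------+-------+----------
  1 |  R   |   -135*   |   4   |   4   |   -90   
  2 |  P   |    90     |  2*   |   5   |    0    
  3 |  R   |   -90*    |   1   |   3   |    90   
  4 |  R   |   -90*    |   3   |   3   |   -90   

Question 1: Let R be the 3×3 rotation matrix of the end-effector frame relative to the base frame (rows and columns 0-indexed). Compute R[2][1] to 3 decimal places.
End-effector y-axis (col 1 of R) = (-0.0000,-0.0000,-1.0000)
R[2][1] = -1.0000

-1.000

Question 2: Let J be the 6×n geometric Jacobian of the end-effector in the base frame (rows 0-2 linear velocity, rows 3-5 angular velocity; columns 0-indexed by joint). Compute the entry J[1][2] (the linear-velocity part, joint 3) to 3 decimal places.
-2.121

axis z_2 = (0.7071,-0.7071,0.0000); lever o_n−o_2 = (-3.5355,-0.7071,3.0000)
cross product → J_v[:, 2] = (-2.1213,-2.1213,-3.0000)
J_ω[:, 2] = z_2
entry J[1][2] = -2.1213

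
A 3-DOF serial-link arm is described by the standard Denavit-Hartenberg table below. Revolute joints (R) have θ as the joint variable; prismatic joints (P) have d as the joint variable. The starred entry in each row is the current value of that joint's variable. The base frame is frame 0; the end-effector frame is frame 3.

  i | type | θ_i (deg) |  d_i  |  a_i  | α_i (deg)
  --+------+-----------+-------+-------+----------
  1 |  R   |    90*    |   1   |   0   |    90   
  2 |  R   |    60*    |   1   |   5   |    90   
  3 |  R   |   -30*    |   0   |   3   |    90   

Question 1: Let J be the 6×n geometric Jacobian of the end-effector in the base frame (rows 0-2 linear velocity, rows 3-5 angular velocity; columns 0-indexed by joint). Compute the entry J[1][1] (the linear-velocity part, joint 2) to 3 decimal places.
-6.580

axis z_1 = (1.0000,-0.0000,0.0000); lever o_n−o_1 = (-0.5000,3.7990,6.5801)
cross product → J_v[:, 1] = (-0.0000,-6.5801,3.7990)
J_ω[:, 1] = z_1
entry J[1][1] = -6.5801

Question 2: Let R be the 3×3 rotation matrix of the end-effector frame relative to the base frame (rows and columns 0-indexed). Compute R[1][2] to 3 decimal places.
End-effector z-axis (col 2 of R) = (-0.8660,-0.2500,-0.4330)
R[1][2] = -0.2500

-0.250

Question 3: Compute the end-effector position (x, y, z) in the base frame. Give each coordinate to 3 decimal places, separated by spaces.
after link 1: o_1 = (0.0000, 0.0000, 1.0000)
after link 2: o_2 = (1.0000, 2.5000, 5.3301)
after link 3: o_3 = (-0.5000, 3.7990, 7.5801)

-0.500 3.799 7.580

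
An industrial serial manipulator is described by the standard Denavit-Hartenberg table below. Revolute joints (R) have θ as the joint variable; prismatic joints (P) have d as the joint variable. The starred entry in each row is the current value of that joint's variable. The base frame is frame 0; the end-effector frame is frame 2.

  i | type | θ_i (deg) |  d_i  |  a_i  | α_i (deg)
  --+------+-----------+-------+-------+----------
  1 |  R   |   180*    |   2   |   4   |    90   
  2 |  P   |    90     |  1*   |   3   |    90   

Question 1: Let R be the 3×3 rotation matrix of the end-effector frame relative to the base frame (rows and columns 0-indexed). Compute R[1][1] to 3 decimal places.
1.000

End-effector y-axis (col 1 of R) = (0.0000,1.0000,0.0000)
R[1][1] = 1.0000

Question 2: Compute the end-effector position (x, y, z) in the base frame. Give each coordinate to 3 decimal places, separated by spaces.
after link 1: o_1 = (-4.0000, 0.0000, 2.0000)
after link 2: o_2 = (-4.0000, 1.0000, 5.0000)

-4.000 1.000 5.000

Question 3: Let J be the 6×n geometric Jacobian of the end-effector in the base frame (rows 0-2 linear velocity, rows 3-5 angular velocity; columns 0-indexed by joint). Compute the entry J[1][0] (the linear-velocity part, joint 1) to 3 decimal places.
axis z_0 = ẑ; lever o_n−o_0 = (-4.0000,1.0000,5.0000)
cross product → J_v[:, 0] = (-1.0000,-4.0000,0.0000)
J_ω[:, 0] = z_0
entry J[1][0] = -4.0000

-4.000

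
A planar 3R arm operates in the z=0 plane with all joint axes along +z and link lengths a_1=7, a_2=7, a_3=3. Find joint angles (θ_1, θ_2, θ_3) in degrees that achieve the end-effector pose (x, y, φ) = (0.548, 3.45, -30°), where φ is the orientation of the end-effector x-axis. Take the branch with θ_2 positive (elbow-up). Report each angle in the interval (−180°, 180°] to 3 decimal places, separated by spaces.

wrist centre = target − a_3·(cos φ, sin φ) = (-2.0501, 4.9500)
cos θ_2 = (28.7053−7²−7²)/(2·7·7) = -0.7071; θ_2 = 134.9985° (elbow-up)
β = atan2(4.9500,-2.0501) = 112.4972°; ψ = atan2(4.9499,2.0504) = 67.4993°
θ_1 = β − ψ = 44.9980°
θ_3 = φ − θ_1 − θ_2 = 150.0035° (wrapped to (-180°,180°])

44.998 134.999 150.004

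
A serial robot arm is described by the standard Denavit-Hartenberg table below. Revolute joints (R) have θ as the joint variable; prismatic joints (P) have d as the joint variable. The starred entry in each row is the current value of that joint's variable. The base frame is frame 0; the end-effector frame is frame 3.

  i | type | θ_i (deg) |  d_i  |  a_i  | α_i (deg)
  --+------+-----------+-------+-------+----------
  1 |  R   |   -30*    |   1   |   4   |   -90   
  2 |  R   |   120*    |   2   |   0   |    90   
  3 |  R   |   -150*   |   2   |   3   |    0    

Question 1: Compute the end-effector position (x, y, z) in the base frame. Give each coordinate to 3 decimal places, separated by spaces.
after link 1: o_1 = (3.4641, -2.0000, 1.0000)
after link 2: o_2 = (4.4641, -0.2679, 1.0000)
after link 3: o_3 = (6.3391, -3.0825, 2.2500)

6.339 -3.083 2.250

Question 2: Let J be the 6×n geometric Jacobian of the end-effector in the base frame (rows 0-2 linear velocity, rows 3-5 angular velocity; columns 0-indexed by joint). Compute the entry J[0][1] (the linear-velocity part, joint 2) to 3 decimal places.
1.083

axis z_1 = (0.5000,0.8660,0.0000); lever o_n−o_1 = (2.8750,-1.0825,1.2500)
cross product → J_v[:, 1] = (1.0825,-0.6250,-3.0311)
J_ω[:, 1] = z_1
entry J[0][1] = 1.0825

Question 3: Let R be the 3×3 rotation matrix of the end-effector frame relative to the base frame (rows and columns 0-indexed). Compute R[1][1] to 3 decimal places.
End-effector y-axis (col 1 of R) = (-0.6495,-0.6250,-0.4330)
R[1][1] = -0.6250

-0.625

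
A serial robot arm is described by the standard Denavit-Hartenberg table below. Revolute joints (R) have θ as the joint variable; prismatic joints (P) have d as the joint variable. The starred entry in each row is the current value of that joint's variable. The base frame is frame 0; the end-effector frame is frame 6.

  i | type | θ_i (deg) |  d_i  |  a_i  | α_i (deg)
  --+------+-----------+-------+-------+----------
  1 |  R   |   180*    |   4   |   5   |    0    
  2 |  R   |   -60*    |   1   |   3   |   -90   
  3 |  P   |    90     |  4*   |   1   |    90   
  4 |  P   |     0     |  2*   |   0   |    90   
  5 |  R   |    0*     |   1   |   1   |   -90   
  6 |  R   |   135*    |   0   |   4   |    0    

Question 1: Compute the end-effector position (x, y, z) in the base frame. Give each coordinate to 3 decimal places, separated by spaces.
after link 1: o_1 = (-5.0000, 0.0000, 4.0000)
after link 2: o_2 = (-6.5000, 2.5981, 5.0000)
after link 3: o_3 = (-9.9641, 0.5981, 4.0000)
after link 4: o_4 = (-10.9641, 2.3301, 4.0000)
after link 5: o_5 = (-10.0981, 2.8301, 3.0000)
after link 6: o_6 = (-12.5476, 1.4159, 5.8284)

-12.548 1.416 5.828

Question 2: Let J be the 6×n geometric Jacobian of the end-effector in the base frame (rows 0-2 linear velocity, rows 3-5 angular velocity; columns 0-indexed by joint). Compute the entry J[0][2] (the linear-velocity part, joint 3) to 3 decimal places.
-0.866

prismatic axis z_2 = (-0.8660,-0.5000,0.0000)
J_v[:, 2] = z_2; J_ω[:, 2] = (0,0,0)
entry J[0][2] = -0.8660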